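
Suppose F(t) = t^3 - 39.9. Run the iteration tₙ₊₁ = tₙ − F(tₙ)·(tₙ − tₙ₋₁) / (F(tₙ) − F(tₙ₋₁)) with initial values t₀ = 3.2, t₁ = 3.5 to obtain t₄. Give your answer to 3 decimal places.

F(3.2) = -7.13200, F(3.5) = 2.97500
t₂ = 3.50000 − 2.97500·(3.50000 − 3.20000) / (2.97500 − (-7.13200)) = 3.50000 − (0.89250)/(10.10700) = 3.41169
F(3.41169) = -0.18903
t₃ = 3.41169 − (-0.18903)·(3.41169 − 3.50000) / (-0.18903 − 2.97500) = 3.41169 − (0.01669)/(-3.16403) = 3.41697
F(3.41697) = -0.00452
t₄ = 3.41697 − (-0.00452)·(3.41697 − 3.41169) / (-0.00452 − (-0.18903)) = 3.41697 − (-0.00002)/(0.18450) = 3.41710

3.417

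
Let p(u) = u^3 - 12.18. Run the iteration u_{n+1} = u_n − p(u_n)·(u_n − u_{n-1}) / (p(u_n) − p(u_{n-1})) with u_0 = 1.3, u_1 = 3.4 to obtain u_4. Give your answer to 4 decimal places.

p(1.3) = -9.983000, p(3.4) = 27.124000
u_2 = 3.400000 − 27.124000·(3.400000 − 1.300000) / (27.124000 − (-9.983000)) = 3.400000 − (56.960400)/(37.107000) = 1.864969
p(1.864969) = -5.693435
u_3 = 1.864969 − (-5.693435)·(1.864969 − 3.400000) / (-5.693435 − 27.124000) = 1.864969 − (8.739600)/(-32.817435) = 2.131279
p(2.131279) = -2.498991
u_4 = 2.131279 − (-2.498991)·(2.131279 − 1.864969) / (-2.498991 − (-5.693435)) = 2.131279 − (-0.665505)/(3.194444) = 2.339611

2.3396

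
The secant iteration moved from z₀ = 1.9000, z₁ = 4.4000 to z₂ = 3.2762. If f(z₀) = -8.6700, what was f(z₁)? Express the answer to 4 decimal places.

The secant line through (1.9000, -8.6700) and (4.4000, f(z₁)) crosses zero at z₂ = 3.2762.
So (1.9000, -8.6700), (4.4000, f(z₁)), (3.2762, 0) are collinear:
f(z₁) = -8.6700 · (4.4000 − 3.2762) / (1.9000 − 3.2762) = -8.6700 · (1.123800)/(-1.376200) = 7.079891

7.0799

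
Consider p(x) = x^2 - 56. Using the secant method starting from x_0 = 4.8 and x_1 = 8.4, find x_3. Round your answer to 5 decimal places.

7.47243

p(4.8) = -32.9600000, p(8.4) = 14.5600000
x_2 = 8.4000000 − 14.5600000·(8.4000000 − 4.8000000) / (14.5600000 − (-32.9600000)) = 8.4000000 − (52.4160000)/(47.5200000) = 7.2969697
p(7.2969697) = -2.7542332
x_3 = 7.2969697 − (-2.7542332)·(7.2969697 − 8.4000000) / (-2.7542332 − 14.5600000) = 7.2969697 − (3.0380027)/(-17.3142332) = 7.4724324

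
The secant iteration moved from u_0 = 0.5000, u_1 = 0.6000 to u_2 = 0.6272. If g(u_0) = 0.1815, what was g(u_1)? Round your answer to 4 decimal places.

0.0388

The secant line through (0.5000, 0.1815) and (0.6000, g(u_1)) crosses zero at u_2 = 0.6272.
So (0.5000, 0.1815), (0.6000, g(u_1)), (0.6272, 0) are collinear:
g(u_1) = 0.1815 · (0.6000 − 0.6272) / (0.5000 − 0.6272) = 0.1815 · (-0.027200)/(-0.127200) = 0.038811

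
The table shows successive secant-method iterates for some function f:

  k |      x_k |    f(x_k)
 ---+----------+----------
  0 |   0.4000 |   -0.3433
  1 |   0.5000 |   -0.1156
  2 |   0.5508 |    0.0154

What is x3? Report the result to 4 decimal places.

0.5448

x3 = 0.5508 − 0.0154·(0.5508 − 0.5000) / (0.0154 − (-0.1156))
   = 0.5508 − (0.000782)/(0.131000) = 0.544828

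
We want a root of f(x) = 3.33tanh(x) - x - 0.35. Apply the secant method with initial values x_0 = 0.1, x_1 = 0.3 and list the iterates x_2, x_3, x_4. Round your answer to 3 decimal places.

f(0.1) = -0.11811, f(0.3) = 0.32007
x_2 = 0.30000 − 0.32007·(0.30000 − 0.10000) / (0.32007 − (-0.11811)) = 0.30000 − (0.06401)/(0.43818) = 0.15391
f(0.15391) = 0.00460
x_3 = 0.15391 − 0.00460·(0.15391 − 0.30000) / (0.00460 − 0.32007) = 0.15391 − (-0.00067)/(-0.31547) = 0.15178
f(0.15178) = -0.00020
x_4 = 0.15178 − (-0.00020)·(0.15178 − 0.15391) / (-0.00020 − 0.00460) = 0.15178 − (0.00000)/(-0.00480) = 0.15187

0.154, 0.152, 0.152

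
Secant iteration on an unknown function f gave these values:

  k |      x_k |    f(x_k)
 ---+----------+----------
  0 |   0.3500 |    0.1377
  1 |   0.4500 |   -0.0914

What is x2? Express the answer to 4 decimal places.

x2 = 0.4500 − (-0.0914)·(0.4500 − 0.3500) / (-0.0914 − 0.1377)
   = 0.4500 − (-0.009140)/(-0.229100) = 0.410105

0.4101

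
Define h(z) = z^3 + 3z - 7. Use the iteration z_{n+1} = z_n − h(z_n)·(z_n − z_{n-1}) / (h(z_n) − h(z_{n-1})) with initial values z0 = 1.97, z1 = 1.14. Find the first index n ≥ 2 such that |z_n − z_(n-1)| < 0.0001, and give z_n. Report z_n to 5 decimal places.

h(1.97) = 6.5553730, h(1.14) = -2.0984560
z2 = 1.1400000 − (-2.0984560)·(-0.8300000)/(-8.6538290) = 1.3412656;  |Δ| = 0.2012656
h(1.3412656) = -0.5632748
z3 = 1.3412656 − (-0.5632748)·(0.2012656)/(1.5351812) = 1.4151122;  |Δ| = 0.0738466
h(1.4151122) = 0.0791592
z4 = 1.4151122 − 0.0791592·(0.0738466)/(0.6424340) = 1.4060130;  |Δ| = 0.0090992
h(1.4060130) = -0.0024523
z5 = 1.4060130 − (-0.0024523)·(-0.0090992)/(-0.0816115) = 1.4062864;  |Δ| = 0.0002734
h(1.4062864) = -0.0000102
z6 = 1.4062864 − (-0.0000102)·(0.0002734)/(0.0024421) = 1.4062876;  |Δ| = 0.0000011
|z6 − z5| = 0.0000011 < 0.0001

n = 6, z_n = 1.40629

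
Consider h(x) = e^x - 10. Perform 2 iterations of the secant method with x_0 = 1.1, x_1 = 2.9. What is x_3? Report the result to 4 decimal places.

h(1.1) = -6.995834, h(2.9) = 8.174145
x_2 = 2.900000 − 8.174145·(2.900000 − 1.100000) / (8.174145 − (-6.995834)) = 2.900000 − (14.713462)/(15.169979) = 1.930093
h(1.930093) = -3.109846
x_3 = 1.930093 − (-3.109846)·(1.930093 − 2.900000) / (-3.109846 − 8.174145) = 1.930093 − (3.016259)/(-11.283991) = 2.197398

2.1974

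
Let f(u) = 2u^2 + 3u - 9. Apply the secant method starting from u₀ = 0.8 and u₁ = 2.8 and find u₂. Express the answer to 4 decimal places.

f(0.8) = -5.320000, f(2.8) = 15.080000
u₂ = 2.800000 − 15.080000·(2.800000 − 0.800000) / (15.080000 − (-5.320000)) = 2.800000 − (30.160000)/(20.400000) = 1.321569

1.3216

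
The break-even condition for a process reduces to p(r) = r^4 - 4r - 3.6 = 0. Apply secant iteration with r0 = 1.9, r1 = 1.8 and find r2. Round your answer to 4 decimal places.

1.8142

p(1.9) = 1.832100, p(1.8) = -0.302400
r2 = 1.800000 − (-0.302400)·(1.800000 − 1.900000) / (-0.302400 − 1.832100) = 1.800000 − (0.030240)/(-2.134500) = 1.814167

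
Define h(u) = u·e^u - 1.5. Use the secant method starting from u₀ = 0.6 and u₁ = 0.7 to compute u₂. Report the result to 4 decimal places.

0.7286

h(0.6) = -0.406729, h(0.7) = -0.090373
u₂ = 0.700000 − (-0.090373)·(0.700000 − 0.600000) / (-0.090373 − (-0.406729)) = 0.700000 − (-0.009037)/(0.316356) = 0.728567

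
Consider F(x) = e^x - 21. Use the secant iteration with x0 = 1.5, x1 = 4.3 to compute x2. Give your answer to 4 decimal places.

F(1.5) = -16.518311, F(4.3) = 52.699794
x2 = 4.300000 − 52.699794·(4.300000 − 1.500000) / (52.699794 − (-16.518311)) = 4.300000 − (147.559422)/(69.218105) = 2.168196

2.1682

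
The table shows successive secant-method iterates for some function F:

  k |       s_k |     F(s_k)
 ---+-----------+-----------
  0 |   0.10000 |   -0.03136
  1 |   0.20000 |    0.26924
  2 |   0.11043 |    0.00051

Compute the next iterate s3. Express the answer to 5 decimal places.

0.11026

s3 = 0.11043 − 0.00051·(0.11043 − 0.20000) / (0.00051 − 0.26924)
   = 0.11043 − (-0.0000457)/(-0.2687300) = 0.1102600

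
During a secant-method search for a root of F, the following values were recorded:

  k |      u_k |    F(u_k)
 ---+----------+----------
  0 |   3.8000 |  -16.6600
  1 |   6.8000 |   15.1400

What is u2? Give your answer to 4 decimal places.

u2 = 6.8000 − 15.1400·(6.8000 − 3.8000) / (15.1400 − (-16.6600))
   = 6.8000 − (45.420000)/(31.800000) = 5.371698

5.3717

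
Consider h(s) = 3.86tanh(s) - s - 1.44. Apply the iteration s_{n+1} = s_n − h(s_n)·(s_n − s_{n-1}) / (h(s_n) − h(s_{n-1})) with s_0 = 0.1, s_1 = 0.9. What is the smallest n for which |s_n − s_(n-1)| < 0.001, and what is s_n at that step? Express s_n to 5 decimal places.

n = 6, s_n = 0.58139

h(0.1) = -1.1552815, h(0.9) = 0.4249098
s_2 = 0.9000000 − 0.4249098·(0.8000000)/(1.5801913) = 0.6848819;  |Δ| = 0.2151181
h(0.6848819) = 0.1705982
s_3 = 0.6848819 − 0.1705982·(-0.2151181)/(-0.2543116) = 0.5405755;  |Δ| = 0.1443063
h(0.5405755) = -0.0759608
s_4 = 0.5405755 − (-0.0759608)·(-0.1443063)/(-0.2465590) = 0.5850340;  |Δ| = 0.0444584
h(0.5850340) = 0.0065403
s_5 = 0.5850340 − 0.0065403·(0.0444584)/(0.0825011) = 0.5815095;  |Δ| = 0.0035245
h(0.5815095) = 0.0002106
s_6 = 0.5815095 − 0.0002106·(-0.0035245)/(-0.0063297) = 0.5813922;  |Δ| = 0.0001173
|s_6 − s_5| = 0.0001173 < 0.001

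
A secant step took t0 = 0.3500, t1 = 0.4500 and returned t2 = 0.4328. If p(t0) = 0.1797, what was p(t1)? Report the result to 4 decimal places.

The secant line through (0.3500, 0.1797) and (0.4500, p(t1)) crosses zero at t2 = 0.4328.
So (0.3500, 0.1797), (0.4500, p(t1)), (0.4328, 0) are collinear:
p(t1) = 0.1797 · (0.4500 − 0.4328) / (0.3500 − 0.4328) = 0.1797 · (0.017200)/(-0.082800) = -0.037329

-0.0373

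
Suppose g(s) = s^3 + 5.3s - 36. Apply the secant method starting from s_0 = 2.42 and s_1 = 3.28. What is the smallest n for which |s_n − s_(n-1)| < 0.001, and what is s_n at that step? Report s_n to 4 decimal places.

g(2.42) = -9.001512, g(3.28) = 16.671552
s_2 = 3.280000 − 16.671552·(0.860000)/(25.673064) = 2.721534;  |Δ| = 0.558466
g(2.721534) = -1.418157
s_3 = 2.721534 − (-1.418157)·(-0.558466)/(-18.089709) = 2.765315;  |Δ| = 0.043781
g(2.765315) = -0.197549
s_4 = 2.765315 − (-0.197549)·(0.043781)/(1.220608) = 2.772401;  |Δ| = 0.007086
g(2.772401) = 0.002977
s_5 = 2.772401 − 0.002977·(0.007086)/(0.200526) = 2.772296;  |Δ| = 0.000105
|s_5 − s_4| = 0.000105 < 0.001

n = 5, s_n = 2.7723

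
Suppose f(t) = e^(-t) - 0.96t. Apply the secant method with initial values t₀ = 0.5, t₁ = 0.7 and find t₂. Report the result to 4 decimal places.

f(0.5) = 0.126531, f(0.7) = -0.175415
t₂ = 0.700000 − (-0.175415)·(0.700000 − 0.500000) / (-0.175415 − 0.126531) = 0.700000 − (-0.035083)/(-0.301945) = 0.583810

0.5838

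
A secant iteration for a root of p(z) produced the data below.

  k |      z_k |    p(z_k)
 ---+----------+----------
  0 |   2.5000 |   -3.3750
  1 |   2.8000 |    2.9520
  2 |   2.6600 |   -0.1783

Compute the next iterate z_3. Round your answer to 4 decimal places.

z_3 = 2.6600 − (-0.1783)·(2.6600 − 2.8000) / (-0.1783 − 2.9520)
   = 2.6600 − (0.024962)/(-3.130300) = 2.667974

2.6680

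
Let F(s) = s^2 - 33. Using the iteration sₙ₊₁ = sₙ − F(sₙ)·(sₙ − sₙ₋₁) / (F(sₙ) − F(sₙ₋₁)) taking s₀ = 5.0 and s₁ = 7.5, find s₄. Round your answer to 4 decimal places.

5.7447

F(5.0) = -8.000000, F(7.5) = 23.250000
s₂ = 7.500000 − 23.250000·(7.500000 − 5.000000) / (23.250000 − (-8.000000)) = 7.500000 − (58.125000)/(31.250000) = 5.640000
F(5.640000) = -1.190400
s₃ = 5.640000 − (-1.190400)·(5.640000 − 7.500000) / (-1.190400 − 23.250000) = 5.640000 − (2.214144)/(-24.440400) = 5.730594
F(5.730594) = -0.160297
s₄ = 5.730594 − (-0.160297)·(5.730594 − 5.640000) / (-0.160297 − (-1.190400)) = 5.730594 − (-0.014522)/(1.030103) = 5.744691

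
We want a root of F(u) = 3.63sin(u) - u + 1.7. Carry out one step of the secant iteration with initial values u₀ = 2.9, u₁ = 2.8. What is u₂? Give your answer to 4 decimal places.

2.8259

F(2.9) = -0.331525, F(2.8) = 0.116007
u₂ = 2.800000 − 0.116007·(2.800000 − 2.900000) / (0.116007 − (-0.331525)) = 2.800000 − (-0.011601)/(0.447532) = 2.825921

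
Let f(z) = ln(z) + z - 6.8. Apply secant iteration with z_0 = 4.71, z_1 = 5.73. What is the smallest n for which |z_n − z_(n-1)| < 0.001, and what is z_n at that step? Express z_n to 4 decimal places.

n = 4, z_n = 5.1592

f(4.71) = -0.540312, f(5.73) = 0.675716
z_2 = 5.730000 − 0.675716·(1.020000)/(1.216028) = 5.163212;  |Δ| = 0.566788
f(5.163212) = 0.004771
z_3 = 5.163212 − 0.004771·(-0.566788)/(-0.670945) = 5.159182;  |Δ| = 0.004030
f(5.159182) = -0.000040
z_4 = 5.159182 − (-0.000040)·(-0.004030)/(-0.004811) = 5.159215;  |Δ| = 0.000034
|z_4 − z_3| = 0.000034 < 0.001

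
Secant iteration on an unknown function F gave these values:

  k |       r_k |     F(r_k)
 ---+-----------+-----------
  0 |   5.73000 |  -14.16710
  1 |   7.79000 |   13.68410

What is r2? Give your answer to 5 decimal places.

r2 = 7.79000 − 13.68410·(7.79000 − 5.73000) / (13.68410 − (-14.16710))
   = 7.79000 − (28.1892460)/(27.8512000) = 6.7778624

6.77786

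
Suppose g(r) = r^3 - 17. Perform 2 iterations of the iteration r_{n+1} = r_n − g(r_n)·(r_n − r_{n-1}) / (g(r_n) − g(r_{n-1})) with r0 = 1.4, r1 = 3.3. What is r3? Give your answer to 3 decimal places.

g(1.4) = -14.25600, g(3.3) = 18.93700
r2 = 3.30000 − 18.93700·(3.30000 − 1.40000) / (18.93700 − (-14.25600)) = 3.30000 − (35.98030)/(33.19300) = 2.21603
g(2.21603) = -6.11758
r3 = 2.21603 − (-6.11758)·(2.21603 − 3.30000) / (-6.11758 − 18.93700) = 2.21603 − (6.63129)/(-25.05458) = 2.48070

2.481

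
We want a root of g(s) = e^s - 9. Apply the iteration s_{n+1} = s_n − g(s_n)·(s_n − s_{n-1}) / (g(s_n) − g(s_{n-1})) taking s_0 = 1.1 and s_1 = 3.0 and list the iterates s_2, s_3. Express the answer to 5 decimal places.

g(1.1) = -5.9958340, g(3.0) = 11.0855369
s_2 = 3.0000000 − 11.0855369·(3.0000000 − 1.1000000) / (11.0855369 − (-5.9958340)) = 3.0000000 − (21.0625202)/(17.0813709) = 1.7669303
g(1.7669303) = -3.1471405
s_3 = 1.7669303 − (-3.1471405)·(1.7669303 − 3.0000000) / (-3.1471405 − 11.0855369) = 1.7669303 − (3.8806435)/(-14.2326774) = 2.0395876

1.76693, 2.03959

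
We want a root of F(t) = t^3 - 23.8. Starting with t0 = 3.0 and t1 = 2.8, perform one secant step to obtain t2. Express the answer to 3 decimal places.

2.873

F(3.0) = 3.20000, F(2.8) = -1.84800
t2 = 2.80000 − (-1.84800)·(2.80000 − 3.00000) / (-1.84800 − 3.20000) = 2.80000 − (0.36960)/(-5.04800) = 2.87322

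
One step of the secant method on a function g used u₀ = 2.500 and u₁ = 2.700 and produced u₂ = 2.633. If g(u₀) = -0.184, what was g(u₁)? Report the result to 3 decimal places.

0.093

The secant line through (2.500, -0.184) and (2.700, g(u₁)) crosses zero at u₂ = 2.633.
So (2.500, -0.184), (2.700, g(u₁)), (2.633, 0) are collinear:
g(u₁) = -0.184 · (2.700 − 2.633) / (2.500 − 2.633) = -0.184 · (0.06700)/(-0.13300) = 0.09269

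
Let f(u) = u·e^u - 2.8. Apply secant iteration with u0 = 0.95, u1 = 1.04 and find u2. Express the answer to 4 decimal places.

1.0136

f(0.95) = -0.343576, f(1.04) = 0.142386
u2 = 1.040000 − 0.142386·(1.040000 − 0.950000) / (0.142386 − (-0.343576)) = 1.040000 − (0.012815)/(0.485962) = 1.013630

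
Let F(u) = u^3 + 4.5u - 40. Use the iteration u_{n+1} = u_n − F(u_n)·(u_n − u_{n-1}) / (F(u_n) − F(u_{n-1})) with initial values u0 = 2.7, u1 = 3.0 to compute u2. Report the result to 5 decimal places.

2.98269

F(2.7) = -8.1670000, F(3.0) = 0.5000000
u2 = 3.0000000 − 0.5000000·(3.0000000 − 2.7000000) / (0.5000000 − (-8.1670000)) = 3.0000000 − (0.1500000)/(8.6670000) = 2.9826930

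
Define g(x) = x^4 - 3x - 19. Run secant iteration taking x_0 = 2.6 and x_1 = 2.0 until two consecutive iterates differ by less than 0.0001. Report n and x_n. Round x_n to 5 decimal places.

n = 6, x_n = 2.25284

g(2.6) = 18.8976000, g(2.0) = -9.0000000
x_2 = 2.0000000 − (-9.0000000)·(-0.6000000)/(-27.8976000) = 2.1935650;  |Δ| = 0.1935650
g(2.1935650) = -2.4279729
x_3 = 2.1935650 − (-2.4279729)·(0.1935650)/(6.5720271) = 2.2650758;  |Δ| = 0.0715108
g(2.2650758) = 0.5275044
x_4 = 2.2650758 − 0.5275044·(0.0715108)/(2.9554773) = 2.2523123;  |Δ| = 0.0127635
g(2.2523123) = -0.0225142
x_5 = 2.2523123 − (-0.0225142)·(-0.0127635)/(-0.5500186) = 2.2528347;  |Δ| = 0.0005225
g(2.2528347) = -0.0001954
x_6 = 2.2528347 − (-0.0001954)·(0.0005225)/(0.0223187) = 2.2528393;  |Δ| = 0.0000046
|x_6 − x_5| = 0.0000046 < 0.0001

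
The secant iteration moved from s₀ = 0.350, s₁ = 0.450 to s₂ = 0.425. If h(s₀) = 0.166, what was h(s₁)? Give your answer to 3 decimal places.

The secant line through (0.350, 0.166) and (0.450, h(s₁)) crosses zero at s₂ = 0.425.
So (0.350, 0.166), (0.450, h(s₁)), (0.425, 0) are collinear:
h(s₁) = 0.166 · (0.450 − 0.425) / (0.350 − 0.425) = 0.166 · (0.02500)/(-0.07500) = -0.05533

-0.055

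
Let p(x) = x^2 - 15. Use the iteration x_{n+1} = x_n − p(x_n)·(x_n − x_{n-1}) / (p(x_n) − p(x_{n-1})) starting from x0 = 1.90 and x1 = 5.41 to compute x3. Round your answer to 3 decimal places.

3.801

p(1.90) = -11.39000, p(5.41) = 14.26810
x2 = 5.41000 − 14.26810·(5.41000 − 1.90000) / (14.26810 − (-11.39000)) = 5.41000 − (50.08103)/(25.65810) = 3.45814
p(3.45814) = -3.04127
x3 = 3.45814 − (-3.04127)·(3.45814 − 5.41000) / (-3.04127 − 14.26810) = 3.45814 − (5.93614)/(-17.30937) = 3.80108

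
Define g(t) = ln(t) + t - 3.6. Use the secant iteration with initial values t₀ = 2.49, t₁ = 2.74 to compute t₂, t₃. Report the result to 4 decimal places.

2.6330, 2.6322

g(2.49) = -0.197717, g(2.74) = 0.147958
t₂ = 2.740000 − 0.147958·(2.740000 − 2.490000) / (0.147958 − (-0.197717)) = 2.740000 − (0.036989)/(0.345675) = 2.632994
g(2.632994) = 0.001115
t₃ = 2.632994 − 0.001115·(2.632994 − 2.740000) / (0.001115 − 0.147958) = 2.632994 − (-0.000119)/(-0.146843) = 2.632181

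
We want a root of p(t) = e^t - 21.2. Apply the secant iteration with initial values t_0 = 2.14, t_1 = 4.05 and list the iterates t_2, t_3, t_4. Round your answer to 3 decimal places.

2.636, 2.872, 3.096

p(2.14) = -12.70056, p(4.05) = 36.19746
t_2 = 4.05000 − 36.19746·(4.05000 − 2.14000) / (36.19746 − (-12.70056)) = 4.05000 − (69.13714)/(48.89802) = 2.63610
p(2.63610) = -7.24141
t_3 = 2.63610 − (-7.24141)·(2.63610 − 4.05000) / (-7.24141 − 36.19746) = 2.63610 − (10.23866)/(-43.43887) = 2.87180
p(2.87180) = -3.53124
t_4 = 2.87180 − (-3.53124)·(2.87180 − 2.63610) / (-3.53124 − (-7.24141)) = 2.87180 − (-0.83232)/(3.71017) = 3.09613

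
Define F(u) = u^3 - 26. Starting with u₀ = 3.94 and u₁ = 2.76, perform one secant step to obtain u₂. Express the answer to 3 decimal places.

2.906

F(3.94) = 35.16298, F(2.76) = -4.97542
u₂ = 2.76000 − (-4.97542)·(2.76000 − 3.94000) / (-4.97542 − 35.16298) = 2.76000 − (5.87100)/(-40.13841) = 2.90627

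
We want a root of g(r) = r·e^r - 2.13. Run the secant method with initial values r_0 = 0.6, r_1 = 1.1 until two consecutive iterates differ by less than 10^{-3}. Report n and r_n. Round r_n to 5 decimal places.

g(0.6) = -1.0367287, g(1.1) = 1.1745826
r_2 = 1.1000000 − 1.1745826·(0.5000000)/(2.2113113) = 0.8344149;  |Δ| = 0.2655851
g(0.8344149) = -0.2079537
r_3 = 0.8344149 − (-0.2079537)·(-0.2655851)/(-1.3825363) = 0.8743628;  |Δ| = 0.0399479
g(0.8743628) = -0.0338488
r_4 = 0.8743628 − (-0.0338488)·(0.0399479)/(0.1741049) = 0.8821293;  |Δ| = 0.0077665
g(0.8821293) = 0.0012586
r_5 = 0.8821293 − 0.0012586·(0.0077665)/(0.0351074) = 0.8818509;  |Δ| = 0.0002784
|r_5 − r_4| = 0.0002784 < 10^{-3}

n = 5, r_n = 0.88185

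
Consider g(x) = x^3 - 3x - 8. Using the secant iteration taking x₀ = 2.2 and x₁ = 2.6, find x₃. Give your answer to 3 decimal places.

2.491

g(2.2) = -3.95200, g(2.6) = 1.77600
x₂ = 2.60000 − 1.77600·(2.60000 − 2.20000) / (1.77600 − (-3.95200)) = 2.60000 − (0.71040)/(5.72800) = 2.47598
g(2.47598) = -0.24904
x₃ = 2.47598 − (-0.24904)·(2.47598 − 2.60000) / (-0.24904 − 1.77600) = 2.47598 − (0.03089)/(-2.02504) = 2.49123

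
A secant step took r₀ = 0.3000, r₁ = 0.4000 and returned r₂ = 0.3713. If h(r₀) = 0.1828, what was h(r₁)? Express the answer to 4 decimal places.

The secant line through (0.3000, 0.1828) and (0.4000, h(r₁)) crosses zero at r₂ = 0.3713.
So (0.3000, 0.1828), (0.4000, h(r₁)), (0.3713, 0) are collinear:
h(r₁) = 0.1828 · (0.4000 − 0.3713) / (0.3000 − 0.3713) = 0.1828 · (0.028700)/(-0.071300) = -0.073581

-0.0736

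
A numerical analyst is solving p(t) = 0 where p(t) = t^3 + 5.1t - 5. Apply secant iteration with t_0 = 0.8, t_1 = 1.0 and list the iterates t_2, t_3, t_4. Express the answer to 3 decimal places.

0.854, 0.857, 0.857

p(0.8) = -0.40800, p(1.0) = 1.10000
t_2 = 1.00000 − 1.10000·(1.00000 − 0.80000) / (1.10000 − (-0.40800)) = 1.00000 − (0.22000)/(1.50800) = 0.85411
p(0.85411) = -0.02095
t_3 = 0.85411 − (-0.02095)·(0.85411 − 1.00000) / (-0.02095 − 1.10000) = 0.85411 − (0.00306)/(-1.12095) = 0.85684
p(0.85684) = -0.00106
t_4 = 0.85684 − (-0.00106)·(0.85684 − 0.85411) / (-0.00106 − (-0.02095)) = 0.85684 − (0.00000)/(0.01989) = 0.85698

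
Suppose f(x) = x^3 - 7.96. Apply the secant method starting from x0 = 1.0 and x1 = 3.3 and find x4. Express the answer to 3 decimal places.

2.094

f(1.0) = -6.96000, f(3.3) = 27.97700
x2 = 3.30000 − 27.97700·(3.30000 − 1.00000) / (27.97700 − (-6.96000)) = 3.30000 − (64.34710)/(34.93700) = 1.45820
f(1.45820) = -4.85938
x3 = 1.45820 − (-4.85938)·(1.45820 − 3.30000) / (-4.85938 − 27.97700) = 1.45820 − (8.95003)/(-32.83638) = 1.73076
f(1.73076) = -2.77545
x4 = 1.73076 − (-2.77545)·(1.73076 − 1.45820) / (-2.77545 − (-4.85938)) = 1.73076 − (-0.75649)/(2.08393) = 2.09377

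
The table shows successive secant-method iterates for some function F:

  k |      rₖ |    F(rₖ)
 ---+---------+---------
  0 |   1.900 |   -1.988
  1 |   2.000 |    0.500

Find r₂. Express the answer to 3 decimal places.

r₂ = 2.000 − 0.500·(2.000 − 1.900) / (0.500 − (-1.988))
   = 2.000 − (0.05000)/(2.48800) = 1.97990

1.980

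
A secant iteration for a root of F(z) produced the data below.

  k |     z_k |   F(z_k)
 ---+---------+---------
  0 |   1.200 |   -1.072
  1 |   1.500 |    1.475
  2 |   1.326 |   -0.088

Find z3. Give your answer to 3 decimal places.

1.336

z3 = 1.326 − (-0.088)·(1.326 − 1.500) / (-0.088 − 1.475)
   = 1.326 − (0.01531)/(-1.56300) = 1.33580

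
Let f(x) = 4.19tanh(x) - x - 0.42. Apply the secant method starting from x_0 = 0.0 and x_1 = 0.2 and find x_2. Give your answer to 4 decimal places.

0.1340

f(0.0) = -0.420000, f(0.2) = 0.207003
x_2 = 0.200000 − 0.207003·(0.200000 − 0.000000) / (0.207003 − (-0.420000)) = 0.200000 − (0.041401)/(0.627003) = 0.133971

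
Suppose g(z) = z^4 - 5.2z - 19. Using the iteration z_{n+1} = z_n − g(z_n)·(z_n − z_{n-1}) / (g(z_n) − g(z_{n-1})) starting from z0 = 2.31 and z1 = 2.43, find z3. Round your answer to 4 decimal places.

g(2.31) = -2.538037, g(2.43) = 3.231844
z2 = 2.430000 − 3.231844·(2.430000 − 2.310000) / (3.231844 − (-2.538037)) = 2.430000 − (0.387821)/(5.769881) = 2.362785
g(2.362785) = -0.119341
z3 = 2.362785 − (-0.119341)·(2.362785 − 2.430000) / (-0.119341 − 3.231844) = 2.362785 − (0.008021)/(-3.351185) = 2.365179

2.3652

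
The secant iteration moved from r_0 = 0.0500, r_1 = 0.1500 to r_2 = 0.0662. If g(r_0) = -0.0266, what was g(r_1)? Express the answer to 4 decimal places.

0.1376

The secant line through (0.0500, -0.0266) and (0.1500, g(r_1)) crosses zero at r_2 = 0.0662.
So (0.0500, -0.0266), (0.1500, g(r_1)), (0.0662, 0) are collinear:
g(r_1) = -0.0266 · (0.1500 − 0.0662) / (0.0500 − 0.0662) = -0.0266 · (0.083800)/(-0.016200) = 0.137598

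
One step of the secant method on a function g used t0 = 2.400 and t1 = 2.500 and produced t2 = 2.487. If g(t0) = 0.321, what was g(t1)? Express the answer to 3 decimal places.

The secant line through (2.400, 0.321) and (2.500, g(t1)) crosses zero at t2 = 2.487.
So (2.400, 0.321), (2.500, g(t1)), (2.487, 0) are collinear:
g(t1) = 0.321 · (2.500 − 2.487) / (2.400 − 2.487) = 0.321 · (0.01300)/(-0.08700) = -0.04797

-0.048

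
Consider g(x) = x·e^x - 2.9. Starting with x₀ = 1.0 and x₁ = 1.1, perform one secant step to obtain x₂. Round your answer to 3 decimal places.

1.031

g(1.0) = -0.18172, g(1.1) = 0.40458
x₂ = 1.10000 − 0.40458·(1.10000 − 1.00000) / (0.40458 − (-0.18172)) = 1.10000 − (0.04046)/(0.58630) = 1.03099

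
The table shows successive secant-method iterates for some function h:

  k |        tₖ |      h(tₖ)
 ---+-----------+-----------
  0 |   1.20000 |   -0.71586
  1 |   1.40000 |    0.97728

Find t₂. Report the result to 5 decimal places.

1.28456

t₂ = 1.40000 − 0.97728·(1.40000 − 1.20000) / (0.97728 − (-0.71586))
   = 1.40000 − (0.1954560)/(1.6931400) = 1.2845600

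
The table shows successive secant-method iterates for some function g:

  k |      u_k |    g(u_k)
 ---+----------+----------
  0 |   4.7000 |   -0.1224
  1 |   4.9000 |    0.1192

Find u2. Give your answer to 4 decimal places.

u2 = 4.9000 − 0.1192·(4.9000 − 4.7000) / (0.1192 − (-0.1224))
   = 4.9000 − (0.023840)/(0.241600) = 4.801325

4.8013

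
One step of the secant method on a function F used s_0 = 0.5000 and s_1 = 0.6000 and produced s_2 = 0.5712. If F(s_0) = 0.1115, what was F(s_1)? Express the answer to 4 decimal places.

The secant line through (0.5000, 0.1115) and (0.6000, F(s_1)) crosses zero at s_2 = 0.5712.
So (0.5000, 0.1115), (0.6000, F(s_1)), (0.5712, 0) are collinear:
F(s_1) = 0.1115 · (0.6000 − 0.5712) / (0.5000 − 0.5712) = 0.1115 · (0.028800)/(-0.071200) = -0.045101

-0.0451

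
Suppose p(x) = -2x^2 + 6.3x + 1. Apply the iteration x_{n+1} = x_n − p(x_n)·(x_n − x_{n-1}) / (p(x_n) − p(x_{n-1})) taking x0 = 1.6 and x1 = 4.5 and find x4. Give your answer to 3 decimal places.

3.358

p(1.6) = 5.96000, p(4.5) = -11.15000
x2 = 4.50000 − (-11.15000)·(4.50000 − 1.60000) / (-11.15000 − 5.96000) = 4.50000 − (-32.33500)/(-17.11000) = 2.61017
p(2.61017) = 3.81810
x3 = 2.61017 − 3.81810·(2.61017 − 4.50000) / (3.81810 − (-11.15000)) = 2.61017 − (-7.21556)/(14.96810) = 3.09223
p(3.09223) = 1.35726
x4 = 3.09223 − 1.35726·(3.09223 − 2.61017) / (1.35726 − 3.81810) = 3.09223 − (0.65429)/(-2.46083) = 3.35811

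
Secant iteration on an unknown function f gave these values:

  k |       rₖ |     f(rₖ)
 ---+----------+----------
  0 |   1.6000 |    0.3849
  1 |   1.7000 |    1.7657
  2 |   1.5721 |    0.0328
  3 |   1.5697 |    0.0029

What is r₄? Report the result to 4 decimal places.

1.5695

r₄ = 1.5697 − 0.0029·(1.5697 − 1.5721) / (0.0029 − 0.0328)
   = 1.5697 − (-0.000007)/(-0.029900) = 1.569467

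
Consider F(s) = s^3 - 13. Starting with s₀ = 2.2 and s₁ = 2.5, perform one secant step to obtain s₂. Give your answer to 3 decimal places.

F(2.2) = -2.35200, F(2.5) = 2.62500
s₂ = 2.50000 − 2.62500·(2.50000 − 2.20000) / (2.62500 − (-2.35200)) = 2.50000 − (0.78750)/(4.97700) = 2.34177

2.342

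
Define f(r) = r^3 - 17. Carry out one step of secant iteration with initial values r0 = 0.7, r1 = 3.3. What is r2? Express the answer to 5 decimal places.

f(0.7) = -16.6570000, f(3.3) = 18.9370000
r2 = 3.3000000 − 18.9370000·(3.3000000 − 0.7000000) / (18.9370000 − (-16.6570000)) = 3.3000000 − (49.2362000)/(35.5940000) = 1.9167275

1.91673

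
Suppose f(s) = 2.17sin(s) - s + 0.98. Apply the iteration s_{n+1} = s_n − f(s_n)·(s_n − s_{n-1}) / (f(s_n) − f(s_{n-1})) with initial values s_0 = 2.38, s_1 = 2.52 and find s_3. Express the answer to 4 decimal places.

2.4175

f(2.38) = 0.097463, f(2.52) = -0.276342
s_2 = 2.520000 − (-0.276342)·(2.520000 − 2.380000) / (-0.276342 − 0.097463) = 2.520000 − (-0.038688)/(-0.373805) = 2.416502
f(2.416502) = 0.002648
s_3 = 2.416502 − 0.002648·(2.416502 − 2.520000) / (0.002648 − (-0.276342)) = 2.416502 − (-0.000274)/(0.278991) = 2.417485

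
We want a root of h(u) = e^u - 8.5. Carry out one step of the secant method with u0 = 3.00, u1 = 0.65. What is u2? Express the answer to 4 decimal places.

1.5016

h(3.00) = 11.585537, h(0.65) = -6.584459
u2 = 0.650000 − (-6.584459)·(0.650000 − 3.000000) / (-6.584459 − 11.585537) = 0.650000 − (15.473479)/(-18.169996) = 1.501595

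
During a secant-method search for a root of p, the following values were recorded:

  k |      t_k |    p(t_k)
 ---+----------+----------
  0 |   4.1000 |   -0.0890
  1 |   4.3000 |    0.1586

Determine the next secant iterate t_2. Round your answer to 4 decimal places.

t_2 = 4.3000 − 0.1586·(4.3000 − 4.1000) / (0.1586 − (-0.0890))
   = 4.3000 − (0.031720)/(0.247600) = 4.171890

4.1719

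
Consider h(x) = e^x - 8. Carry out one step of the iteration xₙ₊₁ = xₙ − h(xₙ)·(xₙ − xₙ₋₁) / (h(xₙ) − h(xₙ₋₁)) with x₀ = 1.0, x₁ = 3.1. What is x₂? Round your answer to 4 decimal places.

h(1.0) = -5.281718, h(3.1) = 14.197951
x₂ = 3.100000 − 14.197951·(3.100000 − 1.000000) / (14.197951 − (-5.281718)) = 3.100000 − (29.815698)/(19.479669) = 1.569394

1.5694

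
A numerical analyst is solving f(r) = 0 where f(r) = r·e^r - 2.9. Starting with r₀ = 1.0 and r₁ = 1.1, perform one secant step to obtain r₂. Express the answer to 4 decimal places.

f(1.0) = -0.181718, f(1.1) = 0.404583
r₂ = 1.100000 − 0.404583·(1.100000 − 1.000000) / (0.404583 − (-0.181718)) = 1.100000 − (0.040458)/(0.586301) = 1.030994

1.0310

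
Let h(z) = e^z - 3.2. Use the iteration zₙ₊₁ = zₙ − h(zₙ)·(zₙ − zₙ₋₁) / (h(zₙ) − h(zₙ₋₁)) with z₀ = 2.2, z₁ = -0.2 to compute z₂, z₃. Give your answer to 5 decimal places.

h(2.2) = 5.8250135, h(-0.2) = -2.3812692
z₂ = -0.2000000 − (-2.3812692)·(-0.2000000 − 2.2000000) / (-2.3812692 − 5.8250135) = -0.2000000 − (5.7150462)/(-8.2062827) = 0.4964233
h(0.4964233) = -1.5571652
z₃ = 0.4964233 − (-1.5571652)·(0.4964233 − (-0.2000000)) / (-1.5571652 − (-2.3812692)) = 0.4964233 − (-1.0844461)/(0.8241040) = 1.8123325

0.49642, 1.81233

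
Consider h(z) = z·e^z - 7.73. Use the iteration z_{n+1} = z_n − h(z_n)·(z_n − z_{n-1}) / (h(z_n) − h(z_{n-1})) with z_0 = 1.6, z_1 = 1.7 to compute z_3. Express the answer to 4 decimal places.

h(1.6) = 0.194852, h(1.7) = 1.575711
z_2 = 1.700000 − 1.575711·(1.700000 − 1.600000) / (1.575711 − 0.194852) = 1.700000 − (0.157571)/(1.380859) = 1.585889
h(1.585889) = 0.014898
z_3 = 1.585889 − 0.014898·(1.585889 − 1.700000) / (0.014898 − 1.575711) = 1.585889 − (-0.001700)/(-1.560813) = 1.584800

1.5848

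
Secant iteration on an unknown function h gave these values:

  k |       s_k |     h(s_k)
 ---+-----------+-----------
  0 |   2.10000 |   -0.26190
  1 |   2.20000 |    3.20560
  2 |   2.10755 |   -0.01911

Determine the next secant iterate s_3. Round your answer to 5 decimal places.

s_3 = 2.10755 − (-0.01911)·(2.10755 − 2.20000) / (-0.01911 − 3.20560)
   = 2.10755 − (0.0017667)/(-3.2247100) = 2.1080979

2.10810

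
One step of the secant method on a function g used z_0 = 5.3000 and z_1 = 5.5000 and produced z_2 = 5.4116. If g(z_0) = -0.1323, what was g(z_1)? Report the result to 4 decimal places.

The secant line through (5.3000, -0.1323) and (5.5000, g(z_1)) crosses zero at z_2 = 5.4116.
So (5.3000, -0.1323), (5.5000, g(z_1)), (5.4116, 0) are collinear:
g(z_1) = -0.1323 · (5.5000 − 5.4116) / (5.3000 − 5.4116) = -0.1323 · (0.088400)/(-0.111600) = 0.104797

0.1048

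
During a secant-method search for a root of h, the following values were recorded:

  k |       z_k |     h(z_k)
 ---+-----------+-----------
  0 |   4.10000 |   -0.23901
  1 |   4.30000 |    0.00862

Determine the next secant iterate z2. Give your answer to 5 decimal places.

4.29304

z2 = 4.30000 − 0.00862·(4.30000 − 4.10000) / (0.00862 − (-0.23901))
   = 4.30000 − (0.0017240)/(0.2476300) = 4.2930380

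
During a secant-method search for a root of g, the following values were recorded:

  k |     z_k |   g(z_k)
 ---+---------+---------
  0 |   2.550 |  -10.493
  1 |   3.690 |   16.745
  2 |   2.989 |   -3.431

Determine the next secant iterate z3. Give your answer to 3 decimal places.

z3 = 2.989 − (-3.431)·(2.989 − 3.690) / (-3.431 − 16.745)
   = 2.989 − (2.40513)/(-20.17600) = 3.10821

3.108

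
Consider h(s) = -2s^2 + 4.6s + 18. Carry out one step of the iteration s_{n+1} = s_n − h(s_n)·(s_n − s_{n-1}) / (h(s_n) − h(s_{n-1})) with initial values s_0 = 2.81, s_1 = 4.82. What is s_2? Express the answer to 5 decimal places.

4.22968

h(2.81) = 15.1338000, h(4.82) = -6.2928000
s_2 = 4.8200000 − (-6.2928000)·(4.8200000 − 2.8100000) / (-6.2928000 − 15.1338000) = 4.8200000 − (-12.6485280)/(-21.4266000) = 4.2296811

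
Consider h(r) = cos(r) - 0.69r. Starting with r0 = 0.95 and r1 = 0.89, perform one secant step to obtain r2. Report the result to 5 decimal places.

h(0.95) = -0.0738169, h(0.89) = 0.0153120
r2 = 0.8900000 − 0.0153120·(0.8900000 − 0.9500000) / (0.0153120 − (-0.0738169)) = 0.8900000 − (-0.0009187)/(0.0891289) = 0.9003078

0.90031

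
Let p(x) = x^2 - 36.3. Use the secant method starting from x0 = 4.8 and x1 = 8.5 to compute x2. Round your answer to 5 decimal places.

5.79699

p(4.8) = -13.2600000, p(8.5) = 35.9500000
x2 = 8.5000000 − 35.9500000·(8.5000000 − 4.8000000) / (35.9500000 − (-13.2600000)) = 8.5000000 − (133.0150000)/(49.2100000) = 5.7969925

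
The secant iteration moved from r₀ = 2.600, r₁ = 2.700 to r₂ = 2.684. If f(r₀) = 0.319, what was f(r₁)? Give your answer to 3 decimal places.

-0.061

The secant line through (2.600, 0.319) and (2.700, f(r₁)) crosses zero at r₂ = 2.684.
So (2.600, 0.319), (2.700, f(r₁)), (2.684, 0) are collinear:
f(r₁) = 0.319 · (2.700 − 2.684) / (2.600 − 2.684) = 0.319 · (0.01600)/(-0.08400) = -0.06076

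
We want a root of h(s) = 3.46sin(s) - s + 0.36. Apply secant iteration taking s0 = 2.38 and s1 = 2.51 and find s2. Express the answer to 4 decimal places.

h(2.38) = 0.367659, h(2.51) = -0.107109
s2 = 2.510000 − (-0.107109)·(2.510000 − 2.380000) / (-0.107109 − 0.367659) = 2.510000 − (-0.013924)/(-0.474768) = 2.480672

2.4807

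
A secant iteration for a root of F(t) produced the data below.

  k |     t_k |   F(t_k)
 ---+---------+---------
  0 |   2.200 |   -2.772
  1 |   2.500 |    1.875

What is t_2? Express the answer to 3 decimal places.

t_2 = 2.500 − 1.875·(2.500 − 2.200) / (1.875 − (-2.772))
   = 2.500 − (0.56250)/(4.64700) = 2.37895

2.379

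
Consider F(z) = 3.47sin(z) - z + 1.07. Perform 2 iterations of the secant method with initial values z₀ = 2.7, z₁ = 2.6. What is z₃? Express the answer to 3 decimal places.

2.664

F(2.7) = -0.14699, F(2.6) = 0.25879
z₂ = 2.60000 − 0.25879·(2.60000 − 2.70000) / (0.25879 − (-0.14699)) = 2.60000 − (-0.02588)/(0.40578) = 2.66378
F(2.66378) = 0.00188
z₃ = 2.66378 − 0.00188·(2.66378 − 2.60000) / (0.00188 − 0.25879) = 2.66378 − (0.00012)/(-0.25691) = 2.66424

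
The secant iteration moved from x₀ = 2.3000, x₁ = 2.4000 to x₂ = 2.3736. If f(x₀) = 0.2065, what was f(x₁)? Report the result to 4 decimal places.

-0.0741

The secant line through (2.3000, 0.2065) and (2.4000, f(x₁)) crosses zero at x₂ = 2.3736.
So (2.3000, 0.2065), (2.4000, f(x₁)), (2.3736, 0) are collinear:
f(x₁) = 0.2065 · (2.4000 − 2.3736) / (2.3000 − 2.3736) = 0.2065 · (0.026400)/(-0.073600) = -0.074071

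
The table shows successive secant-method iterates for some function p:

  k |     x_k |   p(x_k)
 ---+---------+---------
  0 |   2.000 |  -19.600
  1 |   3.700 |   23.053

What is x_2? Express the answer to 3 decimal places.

2.781

x_2 = 3.700 − 23.053·(3.700 − 2.000) / (23.053 − (-19.600))
   = 3.700 − (39.19010)/(42.65300) = 2.78119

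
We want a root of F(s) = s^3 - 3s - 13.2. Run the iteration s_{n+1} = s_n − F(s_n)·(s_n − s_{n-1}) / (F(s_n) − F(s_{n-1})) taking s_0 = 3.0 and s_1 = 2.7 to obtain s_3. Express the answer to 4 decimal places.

2.7830

F(3.0) = 4.800000, F(2.7) = -1.617000
s_2 = 2.700000 − (-1.617000)·(2.700000 − 3.000000) / (-1.617000 − 4.800000) = 2.700000 − (0.485100)/(-6.417000) = 2.775596
F(2.775596) = -0.143780
s_3 = 2.775596 − (-0.143780)·(2.775596 − 2.700000) / (-0.143780 − (-1.617000)) = 2.775596 − (-0.010869)/(1.473220) = 2.782974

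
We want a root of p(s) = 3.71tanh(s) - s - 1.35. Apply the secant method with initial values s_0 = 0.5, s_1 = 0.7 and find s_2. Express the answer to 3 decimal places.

0.583

p(0.5) = -0.13555, p(0.7) = 0.19220
s_2 = 0.70000 − 0.19220·(0.70000 − 0.50000) / (0.19220 − (-0.13555)) = 0.70000 − (0.03844)/(0.32775) = 0.58271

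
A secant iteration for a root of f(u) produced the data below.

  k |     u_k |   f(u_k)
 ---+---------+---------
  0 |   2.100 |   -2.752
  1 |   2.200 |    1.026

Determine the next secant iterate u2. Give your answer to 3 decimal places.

u2 = 2.200 − 1.026·(2.200 − 2.100) / (1.026 − (-2.752))
   = 2.200 − (0.10260)/(3.77800) = 2.17284

2.173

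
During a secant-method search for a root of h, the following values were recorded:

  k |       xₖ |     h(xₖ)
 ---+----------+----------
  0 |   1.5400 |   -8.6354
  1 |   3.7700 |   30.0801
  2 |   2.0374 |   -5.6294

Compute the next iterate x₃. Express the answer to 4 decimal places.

x₃ = 2.0374 − (-5.6294)·(2.0374 − 3.7700) / (-5.6294 − 30.0801)
   = 2.0374 − (9.753498)/(-35.709500) = 2.310535

2.3105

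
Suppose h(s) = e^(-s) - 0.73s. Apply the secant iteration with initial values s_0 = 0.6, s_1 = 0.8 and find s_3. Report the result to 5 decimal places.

0.68823

h(0.6) = 0.1108116, h(0.8) = -0.1346710
s_2 = 0.8000000 − (-0.1346710)·(0.8000000 − 0.6000000) / (-0.1346710 − 0.1108116) = 0.8000000 − (-0.0269342)/(-0.2454827) = 0.6902806
h(0.6902806) = -0.0024695
s_3 = 0.6902806 − (-0.0024695)·(0.6902806 − 0.8000000) / (-0.0024695 − (-0.1346710)) = 0.6902806 − (0.0002710)/(0.1322015) = 0.6882311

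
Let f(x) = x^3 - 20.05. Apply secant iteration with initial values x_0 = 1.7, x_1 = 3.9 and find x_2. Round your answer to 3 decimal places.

f(1.7) = -15.13700, f(3.9) = 39.26900
x_2 = 3.90000 − 39.26900·(3.90000 − 1.70000) / (39.26900 − (-15.13700)) = 3.90000 − (86.39180)/(54.40600) = 2.31209

2.312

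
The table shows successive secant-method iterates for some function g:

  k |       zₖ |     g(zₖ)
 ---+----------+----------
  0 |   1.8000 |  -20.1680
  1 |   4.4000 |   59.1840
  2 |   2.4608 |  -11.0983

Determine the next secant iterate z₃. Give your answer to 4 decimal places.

2.7670

z₃ = 2.4608 − (-11.0983)·(2.4608 − 4.4000) / (-11.0983 − 59.1840)
   = 2.4608 − (21.521823)/(-70.282300) = 2.767020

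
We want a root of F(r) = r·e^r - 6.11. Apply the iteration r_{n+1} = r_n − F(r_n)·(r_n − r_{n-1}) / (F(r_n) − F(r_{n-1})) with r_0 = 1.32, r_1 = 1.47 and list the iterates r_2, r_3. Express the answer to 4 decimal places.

1.4407, 1.4431

F(1.32) = -1.168684, F(1.47) = 0.283376
r_2 = 1.470000 − 0.283376·(1.470000 − 1.320000) / (0.283376 − (-1.168684)) = 1.470000 − (0.042506)/(1.452059) = 1.440727
F(1.440727) = -0.024709
r_3 = 1.440727 − (-0.024709)·(1.440727 − 1.470000) / (-0.024709 − 0.283376) = 1.440727 − (0.000723)/(-0.308084) = 1.443075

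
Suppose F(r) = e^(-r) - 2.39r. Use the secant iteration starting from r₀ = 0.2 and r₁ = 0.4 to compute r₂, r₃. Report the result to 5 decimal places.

0.30879, 0.30760

F(0.2) = 0.3407308, F(0.4) = -0.2856800
r₂ = 0.4000000 − (-0.2856800)·(0.4000000 − 0.2000000) / (-0.2856800 − 0.3407308) = 0.4000000 − (-0.0571360)/(-0.6264107) = 0.3087883
F(0.3087883) = -0.0036678
r₃ = 0.3087883 − (-0.0036678)·(0.3087883 − 0.4000000) / (-0.0036678 − (-0.2856800)) = 0.3087883 − (0.0003345)/(0.2820122) = 0.3076020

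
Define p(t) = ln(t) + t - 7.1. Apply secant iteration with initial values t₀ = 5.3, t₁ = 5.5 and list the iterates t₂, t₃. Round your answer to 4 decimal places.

5.4116, 5.4115

p(5.3) = -0.132293, p(5.5) = 0.104748
t₂ = 5.500000 − 0.104748·(5.500000 − 5.300000) / (0.104748 − (-0.132293)) = 5.500000 − (0.020950)/(0.237041) = 5.411620
p(5.411620) = 0.000169
t₃ = 5.411620 − 0.000169·(5.411620 − 5.500000) / (0.000169 − 0.104748) = 5.411620 − (-0.000015)/(-0.104579) = 5.411478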